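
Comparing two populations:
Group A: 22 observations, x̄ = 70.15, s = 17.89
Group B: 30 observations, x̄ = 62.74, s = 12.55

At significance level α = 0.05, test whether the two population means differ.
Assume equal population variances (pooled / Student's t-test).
Student's two-sample t-test (equal variances):
H₀: μ₁ = μ₂
H₁: μ₁ ≠ μ₂
df = n₁ + n₂ - 2 = 50
Pooled variance s_p² = [(n₁-1)s₁² + (n₂-1)s₂²] / (n₁ + n₂ - 2) = [(21)(17.89²) + (29)(12.55²)] / 50 = 225.7733
SE = √(s_p²(1/n₁ + 1/n₂)) = √(225.7733 × (1/22 + 1/30)) = 4.2176
t = (x̄₁ - x̄₂) / SE = (70.15 - 62.74) / 4.2176 = 7.41 / 4.2176 = 1.757
p-value = 0.0851

Since p-value > α = 0.05, we fail to reject H₀.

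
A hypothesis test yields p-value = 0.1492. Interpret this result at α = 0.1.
Since p = 0.1492 > α = 0.1, fail to reject H₀.
There is insufficient evidence to reject the null hypothesis; the result is not statistically significant at the 0.1 level.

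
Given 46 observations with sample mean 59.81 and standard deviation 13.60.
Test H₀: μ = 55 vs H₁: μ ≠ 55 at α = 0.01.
One-sample t-test:
H₀: μ = 55
H₁: μ ≠ 55
df = n - 1 = 45
t = (x̄ - μ₀) / (s/√n) = (59.81 - 55) / (13.60/√46) = 2.399
p-value = 0.0207

Since p-value > α = 0.01, we fail to reject H₀.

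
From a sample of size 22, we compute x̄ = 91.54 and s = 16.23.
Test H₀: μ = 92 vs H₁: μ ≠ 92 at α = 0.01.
One-sample t-test:
H₀: μ = 92
H₁: μ ≠ 92
df = n - 1 = 21
t = (x̄ - μ₀) / (s/√n) = (91.54 - 92) / (16.23/√22) = -0.133
p-value = 0.8955

Since p-value > α = 0.01, we fail to reject H₀.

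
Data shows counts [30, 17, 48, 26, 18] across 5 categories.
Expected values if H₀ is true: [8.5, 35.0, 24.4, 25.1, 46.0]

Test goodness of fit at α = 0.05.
Chi-square goodness of fit test:
H₀: observed counts match expected distribution
H₁: observed counts differ from expected distribution
df = k - 1 = 4
χ² = Σ(O - E)²/E
   = (30 - 8.5)²/8.5 + (17 - 35.0)²/35.0 + (48 - 24.4)²/24.4 + (26 - 25.1)²/25.1 + (18 - 46.0)²/46.0
   = 54.382 + 9.257 + 22.826 + 0.032 + 17.043
   = 103.54
p-value < 0.0001

Since p-value < α = 0.05, we reject H₀.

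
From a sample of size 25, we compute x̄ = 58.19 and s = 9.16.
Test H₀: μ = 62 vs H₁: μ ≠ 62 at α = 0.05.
One-sample t-test:
H₀: μ = 62
H₁: μ ≠ 62
df = n - 1 = 24
t = (x̄ - μ₀) / (s/√n) = (58.19 - 62) / (9.16/√25) = -2.080
p-value = 0.0484

Since p-value < α = 0.05, we reject H₀.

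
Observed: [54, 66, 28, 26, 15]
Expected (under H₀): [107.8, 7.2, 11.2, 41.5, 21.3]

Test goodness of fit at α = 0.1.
Chi-square goodness of fit test:
H₀: observed counts match expected distribution
H₁: observed counts differ from expected distribution
df = k - 1 = 4
χ² = Σ(O - E)²/E
   = (54 - 107.8)²/107.8 + (66 - 7.2)²/7.2 + (28 - 11.2)²/11.2 + (26 - 41.5)²/41.5 + (15 - 21.3)²/21.3
   = 26.850 + 480.200 + 25.200 + 5.789 + 1.863
   = 539.90
p-value < 0.0001

Since p-value < α = 0.1, we reject H₀.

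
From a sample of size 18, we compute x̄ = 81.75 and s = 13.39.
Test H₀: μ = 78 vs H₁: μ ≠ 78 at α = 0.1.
One-sample t-test:
H₀: μ = 78
H₁: μ ≠ 78
df = n - 1 = 17
t = (x̄ - μ₀) / (s/√n) = (81.75 - 78) / (13.39/√18) = 1.188
p-value = 0.2511

Since p-value > α = 0.1, we fail to reject H₀.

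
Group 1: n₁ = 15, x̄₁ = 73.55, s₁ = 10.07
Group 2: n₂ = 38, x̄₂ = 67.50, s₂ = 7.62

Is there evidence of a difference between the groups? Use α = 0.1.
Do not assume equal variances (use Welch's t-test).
Welch's two-sample t-test:
H₀: μ₁ = μ₂
H₁: μ₁ ≠ μ₂
s₁²/n₁ = 10.07²/15 = 6.7603,  s₂²/n₂ = 7.62²/38 = 1.5280
SE = √(s₁²/n₁ + s₂²/n₂) = √(6.7603 + 1.5280) = 2.8789
df (Welch-Satterthwaite) = (s₁²/n₁ + s₂²/n₂)² / [(s₁²/n₁)²/(n₁-1) + (s₂²/n₂)²/(n₂-1)] ≈ 20.64
t = (x̄₁ - x̄₂) / SE = (73.55 - 67.50) / 2.8789 = 6.05 / 2.8789 = 2.101
p-value = 0.0481

Since p-value < α = 0.1, we reject H₀.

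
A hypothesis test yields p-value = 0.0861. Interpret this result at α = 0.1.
Since p = 0.0861 < α = 0.1, reject H₀.
There is sufficient evidence to reject the null hypothesis; the result is statistically significant at the 0.1 level.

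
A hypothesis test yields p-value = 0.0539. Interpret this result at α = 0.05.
Since p = 0.0539 > α = 0.05, fail to reject H₀.
There is insufficient evidence to reject the null hypothesis; the result is not statistically significant at the 0.05 level.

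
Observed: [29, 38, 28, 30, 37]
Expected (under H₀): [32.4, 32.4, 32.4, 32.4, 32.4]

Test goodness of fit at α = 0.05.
Chi-square goodness of fit test:
H₀: observed counts match expected distribution
H₁: observed counts differ from expected distribution
df = k - 1 = 4
χ² = Σ(O - E)²/E
   = (29 - 32.4)²/32.4 + (38 - 32.4)²/32.4 + (28 - 32.4)²/32.4 + (30 - 32.4)²/32.4 + (37 - 32.4)²/32.4
   = 0.357 + 0.968 + 0.598 + 0.178 + 0.653
   = 2.75
p-value = 0.6000

Since p-value > α = 0.05, we fail to reject H₀.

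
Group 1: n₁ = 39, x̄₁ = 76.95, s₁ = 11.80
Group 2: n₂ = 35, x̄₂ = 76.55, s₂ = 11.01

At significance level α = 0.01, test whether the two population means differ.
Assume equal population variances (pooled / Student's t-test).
Student's two-sample t-test (equal variances):
H₀: μ₁ = μ₂
H₁: μ₁ ≠ μ₂
df = n₁ + n₂ - 2 = 72
Pooled variance s_p² = [(n₁-1)s₁² + (n₂-1)s₂²] / (n₁ + n₂ - 2) = [(38)(11.80²) + (34)(11.01²)] / 72 = 130.7306
SE = √(s_p²(1/n₁ + 1/n₂)) = √(130.7306 × (1/39 + 1/35)) = 2.6622
t = (x̄₁ - x̄₂) / SE = (76.95 - 76.55) / 2.6622 = 0.40 / 2.6622 = 0.150
p-value = 0.8810

Since p-value > α = 0.01, we fail to reject H₀.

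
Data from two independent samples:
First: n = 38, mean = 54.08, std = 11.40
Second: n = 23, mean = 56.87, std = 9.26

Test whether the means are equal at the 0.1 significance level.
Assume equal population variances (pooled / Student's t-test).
Student's two-sample t-test (equal variances):
H₀: μ₁ = μ₂
H₁: μ₁ ≠ μ₂
df = n₁ + n₂ - 2 = 59
Pooled variance s_p² = [(n₁-1)s₁² + (n₂-1)s₂²] / (n₁ + n₂ - 2) = [(37)(11.40²) + (22)(9.26²)] / 59 = 113.4740
SE = √(s_p²(1/n₁ + 1/n₂)) = √(113.4740 × (1/38 + 1/23)) = 2.8142
t = (x̄₁ - x̄₂) / SE = (54.08 - 56.87) / 2.8142 = -2.79 / 2.8142 = -0.991
p-value = 0.3255

Since p-value > α = 0.1, we fail to reject H₀.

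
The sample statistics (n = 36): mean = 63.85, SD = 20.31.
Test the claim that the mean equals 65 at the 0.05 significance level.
One-sample t-test:
H₀: μ = 65
H₁: μ ≠ 65
df = n - 1 = 35
t = (x̄ - μ₀) / (s/√n) = (63.85 - 65) / (20.31/√36) = -0.340
p-value = 0.7361

Since p-value > α = 0.05, we fail to reject H₀.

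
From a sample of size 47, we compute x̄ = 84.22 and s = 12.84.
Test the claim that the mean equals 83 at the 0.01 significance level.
One-sample t-test:
H₀: μ = 83
H₁: μ ≠ 83
df = n - 1 = 46
t = (x̄ - μ₀) / (s/√n) = (84.22 - 83) / (12.84/√47) = 0.651
p-value = 0.5180

Since p-value > α = 0.01, we fail to reject H₀.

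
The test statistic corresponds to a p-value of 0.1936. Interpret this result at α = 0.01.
Since p = 0.1936 > α = 0.01, fail to reject H₀.
There is insufficient evidence to reject the null hypothesis; the result is not statistically significant at the 0.01 level.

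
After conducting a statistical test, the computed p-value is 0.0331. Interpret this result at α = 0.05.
Since p = 0.0331 < α = 0.05, reject H₀.
There is sufficient evidence to reject the null hypothesis; the result is statistically significant at the 0.05 level.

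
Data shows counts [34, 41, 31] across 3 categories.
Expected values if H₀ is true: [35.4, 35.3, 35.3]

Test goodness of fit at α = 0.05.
Chi-square goodness of fit test:
H₀: observed counts match expected distribution
H₁: observed counts differ from expected distribution
df = k - 1 = 2
χ² = Σ(O - E)²/E
   = (34 - 35.4)²/35.4 + (41 - 35.3)²/35.3 + (31 - 35.3)²/35.3
   = 0.055 + 0.920 + 0.524
   = 1.50
p-value = 0.4725

Since p-value > α = 0.05, we fail to reject H₀.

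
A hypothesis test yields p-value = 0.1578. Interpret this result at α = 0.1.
Since p = 0.1578 > α = 0.1, fail to reject H₀.
There is insufficient evidence to reject the null hypothesis; the result is not statistically significant at the 0.1 level.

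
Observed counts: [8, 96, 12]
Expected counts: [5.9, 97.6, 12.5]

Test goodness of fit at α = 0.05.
Chi-square goodness of fit test:
H₀: observed counts match expected distribution
H₁: observed counts differ from expected distribution
df = k - 1 = 2
χ² = Σ(O - E)²/E
   = (8 - 5.9)²/5.9 + (96 - 97.6)²/97.6 + (12 - 12.5)²/12.5
   = 0.747 + 0.026 + 0.020
   = 0.79
p-value = 0.6724

Since p-value > α = 0.05, we fail to reject H₀.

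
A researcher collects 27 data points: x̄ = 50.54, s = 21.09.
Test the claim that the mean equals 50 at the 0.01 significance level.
One-sample t-test:
H₀: μ = 50
H₁: μ ≠ 50
df = n - 1 = 26
t = (x̄ - μ₀) / (s/√n) = (50.54 - 50) / (21.09/√27) = 0.133
p-value = 0.8952

Since p-value > α = 0.01, we fail to reject H₀.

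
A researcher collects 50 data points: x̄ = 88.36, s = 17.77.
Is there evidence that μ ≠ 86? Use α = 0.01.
One-sample t-test:
H₀: μ = 86
H₁: μ ≠ 86
df = n - 1 = 49
t = (x̄ - μ₀) / (s/√n) = (88.36 - 86) / (17.77/√50) = 0.939
p-value = 0.3523

Since p-value > α = 0.01, we fail to reject H₀.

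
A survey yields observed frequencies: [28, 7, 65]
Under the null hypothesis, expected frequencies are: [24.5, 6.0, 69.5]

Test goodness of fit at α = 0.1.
Chi-square goodness of fit test:
H₀: observed counts match expected distribution
H₁: observed counts differ from expected distribution
df = k - 1 = 2
χ² = Σ(O - E)²/E
   = (28 - 24.5)²/24.5 + (7 - 6.0)²/6.0 + (65 - 69.5)²/69.5
   = 0.500 + 0.167 + 0.291
   = 0.96
p-value = 0.6194

Since p-value > α = 0.1, we fail to reject H₀.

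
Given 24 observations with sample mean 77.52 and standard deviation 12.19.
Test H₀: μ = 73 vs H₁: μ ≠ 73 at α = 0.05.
One-sample t-test:
H₀: μ = 73
H₁: μ ≠ 73
df = n - 1 = 23
t = (x̄ - μ₀) / (s/√n) = (77.52 - 73) / (12.19/√24) = 1.817
p-value = 0.0823

Since p-value > α = 0.05, we fail to reject H₀.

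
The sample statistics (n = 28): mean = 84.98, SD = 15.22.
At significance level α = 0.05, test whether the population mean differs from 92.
One-sample t-test:
H₀: μ = 92
H₁: μ ≠ 92
df = n - 1 = 27
t = (x̄ - μ₀) / (s/√n) = (84.98 - 92) / (15.22/√28) = -2.441
p-value = 0.0215

Since p-value < α = 0.05, we reject H₀.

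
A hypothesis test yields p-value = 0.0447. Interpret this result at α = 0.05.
Since p = 0.0447 < α = 0.05, reject H₀.
There is sufficient evidence to reject the null hypothesis; the result is statistically significant at the 0.05 level.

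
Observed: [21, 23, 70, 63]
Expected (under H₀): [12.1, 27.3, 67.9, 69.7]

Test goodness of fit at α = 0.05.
Chi-square goodness of fit test:
H₀: observed counts match expected distribution
H₁: observed counts differ from expected distribution
df = k - 1 = 3
χ² = Σ(O - E)²/E
   = (21 - 12.1)²/12.1 + (23 - 27.3)²/27.3 + (70 - 67.9)²/67.9 + (63 - 69.7)²/69.7
   = 6.546 + 0.677 + 0.065 + 0.644
   = 7.93
p-value = 0.0474

Since p-value < α = 0.05, we reject H₀.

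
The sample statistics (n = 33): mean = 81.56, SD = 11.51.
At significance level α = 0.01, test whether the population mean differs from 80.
One-sample t-test:
H₀: μ = 80
H₁: μ ≠ 80
df = n - 1 = 32
t = (x̄ - μ₀) / (s/√n) = (81.56 - 80) / (11.51/√33) = 0.779
p-value = 0.4419

Since p-value > α = 0.01, we fail to reject H₀.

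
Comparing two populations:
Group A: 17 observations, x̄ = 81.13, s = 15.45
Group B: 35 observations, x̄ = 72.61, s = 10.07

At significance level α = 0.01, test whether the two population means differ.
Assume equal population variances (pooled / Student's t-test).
Student's two-sample t-test (equal variances):
H₀: μ₁ = μ₂
H₁: μ₁ ≠ μ₂
df = n₁ + n₂ - 2 = 50
Pooled variance s_p² = [(n₁-1)s₁² + (n₂-1)s₂²] / (n₁ + n₂ - 2) = [(16)(15.45²) + (34)(10.07²)] / 50 = 145.3401
SE = √(s_p²(1/n₁ + 1/n₂)) = √(145.3401 × (1/17 + 1/35)) = 3.5640
t = (x̄₁ - x̄₂) / SE = (81.13 - 72.61) / 3.5640 = 8.52 / 3.5640 = 2.391
p-value = 0.0206

Since p-value > α = 0.01, we fail to reject H₀.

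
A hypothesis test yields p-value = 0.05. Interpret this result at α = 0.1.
Since p = 0.05 < α = 0.1, reject H₀.
There is sufficient evidence to reject the null hypothesis; the result is statistically significant at the 0.1 level.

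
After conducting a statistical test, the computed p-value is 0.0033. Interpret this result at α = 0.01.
Since p = 0.0033 < α = 0.01, reject H₀.
There is sufficient evidence to reject the null hypothesis; the result is statistically significant at the 0.01 level.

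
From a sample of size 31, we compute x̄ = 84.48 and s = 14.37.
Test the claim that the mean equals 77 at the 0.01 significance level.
One-sample t-test:
H₀: μ = 77
H₁: μ ≠ 77
df = n - 1 = 30
t = (x̄ - μ₀) / (s/√n) = (84.48 - 77) / (14.37/√31) = 2.898
p-value = 0.0070

Since p-value < α = 0.01, we reject H₀.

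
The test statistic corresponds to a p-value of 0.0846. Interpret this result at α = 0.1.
Since p = 0.0846 < α = 0.1, reject H₀.
There is sufficient evidence to reject the null hypothesis; the result is statistically significant at the 0.1 level.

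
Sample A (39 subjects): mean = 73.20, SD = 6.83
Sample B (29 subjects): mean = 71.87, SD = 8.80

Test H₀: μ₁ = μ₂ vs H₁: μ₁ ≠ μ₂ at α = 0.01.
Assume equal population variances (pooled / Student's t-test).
Student's two-sample t-test (equal variances):
H₀: μ₁ = μ₂
H₁: μ₁ ≠ μ₂
df = n₁ + n₂ - 2 = 66
Pooled variance s_p² = [(n₁-1)s₁² + (n₂-1)s₂²] / (n₁ + n₂ - 2) = [(38)(6.83²) + (28)(8.80²)] / 66 = 59.7118
SE = √(s_p²(1/n₁ + 1/n₂)) = √(59.7118 × (1/39 + 1/29)) = 1.8948
t = (x̄₁ - x̄₂) / SE = (73.20 - 71.87) / 1.8948 = 1.33 / 1.8948 = 0.702
p-value = 0.4852

Since p-value > α = 0.01, we fail to reject H₀.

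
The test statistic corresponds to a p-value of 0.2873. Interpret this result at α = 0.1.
Since p = 0.2873 > α = 0.1, fail to reject H₀.
There is insufficient evidence to reject the null hypothesis; the result is not statistically significant at the 0.1 level.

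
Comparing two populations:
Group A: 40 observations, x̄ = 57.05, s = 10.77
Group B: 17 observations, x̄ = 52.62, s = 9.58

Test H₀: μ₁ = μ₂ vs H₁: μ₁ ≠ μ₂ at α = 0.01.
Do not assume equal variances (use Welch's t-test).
Welch's two-sample t-test:
H₀: μ₁ = μ₂
H₁: μ₁ ≠ μ₂
s₁²/n₁ = 10.77²/40 = 2.8998,  s₂²/n₂ = 9.58²/17 = 5.3986
SE = √(s₁²/n₁ + s₂²/n₂) = √(2.8998 + 5.3986) = 2.8807
df (Welch-Satterthwaite) = (s₁²/n₁ + s₂²/n₂)² / [(s₁²/n₁)²/(n₁-1) + (s₂²/n₂)²/(n₂-1)] ≈ 33.80
t = (x̄₁ - x̄₂) / SE = (57.05 - 52.62) / 2.8807 = 4.43 / 2.8807 = 1.538
p-value = 0.1334

Since p-value > α = 0.01, we fail to reject H₀.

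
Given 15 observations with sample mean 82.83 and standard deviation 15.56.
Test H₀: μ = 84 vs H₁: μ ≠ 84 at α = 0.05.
One-sample t-test:
H₀: μ = 84
H₁: μ ≠ 84
df = n - 1 = 14
t = (x̄ - μ₀) / (s/√n) = (82.83 - 84) / (15.56/√15) = -0.291
p-value = 0.7752

Since p-value > α = 0.05, we fail to reject H₀.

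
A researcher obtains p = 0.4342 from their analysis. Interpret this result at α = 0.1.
Since p = 0.4342 > α = 0.1, fail to reject H₀.
There is insufficient evidence to reject the null hypothesis; the result is not statistically significant at the 0.1 level.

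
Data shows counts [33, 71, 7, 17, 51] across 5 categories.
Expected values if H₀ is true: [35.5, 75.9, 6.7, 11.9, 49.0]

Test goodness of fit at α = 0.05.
Chi-square goodness of fit test:
H₀: observed counts match expected distribution
H₁: observed counts differ from expected distribution
df = k - 1 = 4
χ² = Σ(O - E)²/E
   = (33 - 35.5)²/35.5 + (71 - 75.9)²/75.9 + (7 - 6.7)²/6.7 + (17 - 11.9)²/11.9 + (51 - 49.0)²/49.0
   = 0.176 + 0.316 + 0.013 + 2.186 + 0.082
   = 2.77
p-value = 0.5965

Since p-value > α = 0.05, we fail to reject H₀.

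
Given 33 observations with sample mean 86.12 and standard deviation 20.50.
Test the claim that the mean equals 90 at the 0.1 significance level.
One-sample t-test:
H₀: μ = 90
H₁: μ ≠ 90
df = n - 1 = 32
t = (x̄ - μ₀) / (s/√n) = (86.12 - 90) / (20.50/√33) = -1.087
p-value = 0.2850

Since p-value > α = 0.1, we fail to reject H₀.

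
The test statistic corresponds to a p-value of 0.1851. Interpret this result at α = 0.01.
Since p = 0.1851 > α = 0.01, fail to reject H₀.
There is insufficient evidence to reject the null hypothesis; the result is not statistically significant at the 0.01 level.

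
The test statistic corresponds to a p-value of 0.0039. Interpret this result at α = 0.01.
Since p = 0.0039 < α = 0.01, reject H₀.
There is sufficient evidence to reject the null hypothesis; the result is statistically significant at the 0.01 level.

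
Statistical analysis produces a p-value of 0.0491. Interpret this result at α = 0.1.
Since p = 0.0491 < α = 0.1, reject H₀.
There is sufficient evidence to reject the null hypothesis; the result is statistically significant at the 0.1 level.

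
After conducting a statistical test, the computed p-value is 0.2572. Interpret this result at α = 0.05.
Since p = 0.2572 > α = 0.05, fail to reject H₀.
There is insufficient evidence to reject the null hypothesis; the result is not statistically significant at the 0.05 level.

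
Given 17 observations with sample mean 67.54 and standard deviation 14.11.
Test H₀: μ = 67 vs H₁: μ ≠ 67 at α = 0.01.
One-sample t-test:
H₀: μ = 67
H₁: μ ≠ 67
df = n - 1 = 16
t = (x̄ - μ₀) / (s/√n) = (67.54 - 67) / (14.11/√17) = 0.158
p-value = 0.8766

Since p-value > α = 0.01, we fail to reject H₀.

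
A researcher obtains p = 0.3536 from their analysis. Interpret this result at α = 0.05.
Since p = 0.3536 > α = 0.05, fail to reject H₀.
There is insufficient evidence to reject the null hypothesis; the result is not statistically significant at the 0.05 level.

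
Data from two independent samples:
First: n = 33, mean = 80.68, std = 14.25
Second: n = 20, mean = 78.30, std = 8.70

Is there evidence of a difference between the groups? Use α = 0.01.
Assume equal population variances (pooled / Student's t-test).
Student's two-sample t-test (equal variances):
H₀: μ₁ = μ₂
H₁: μ₁ ≠ μ₂
df = n₁ + n₂ - 2 = 51
Pooled variance s_p² = [(n₁-1)s₁² + (n₂-1)s₂²] / (n₁ + n₂ - 2) = [(32)(14.25²) + (19)(8.70²)] / 51 = 155.6100
SE = √(s_p²(1/n₁ + 1/n₂)) = √(155.6100 × (1/33 + 1/20)) = 3.5350
t = (x̄₁ - x̄₂) / SE = (80.68 - 78.30) / 3.5350 = 2.38 / 3.5350 = 0.673
p-value = 0.5038

Since p-value > α = 0.01, we fail to reject H₀.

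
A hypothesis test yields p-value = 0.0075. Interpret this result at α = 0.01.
Since p = 0.0075 < α = 0.01, reject H₀.
There is sufficient evidence to reject the null hypothesis; the result is statistically significant at the 0.01 level.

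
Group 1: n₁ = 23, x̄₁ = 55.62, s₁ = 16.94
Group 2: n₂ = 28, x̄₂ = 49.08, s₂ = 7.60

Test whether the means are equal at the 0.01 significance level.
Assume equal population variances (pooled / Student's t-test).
Student's two-sample t-test (equal variances):
H₀: μ₁ = μ₂
H₁: μ₁ ≠ μ₂
df = n₁ + n₂ - 2 = 49
Pooled variance s_p² = [(n₁-1)s₁² + (n₂-1)s₂²] / (n₁ + n₂ - 2) = [(22)(16.94²) + (27)(7.60²)] / 49 = 160.6677
SE = √(s_p²(1/n₁ + 1/n₂)) = √(160.6677 × (1/23 + 1/28)) = 3.5670
t = (x̄₁ - x̄₂) / SE = (55.62 - 49.08) / 3.5670 = 6.54 / 3.5670 = 1.833
p-value = 0.0728

Since p-value > α = 0.01, we fail to reject H₀.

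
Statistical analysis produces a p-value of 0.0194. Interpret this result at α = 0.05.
Since p = 0.0194 < α = 0.05, reject H₀.
There is sufficient evidence to reject the null hypothesis; the result is statistically significant at the 0.05 level.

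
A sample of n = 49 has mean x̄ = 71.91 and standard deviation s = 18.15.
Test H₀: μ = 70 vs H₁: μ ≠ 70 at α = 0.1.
One-sample t-test:
H₀: μ = 70
H₁: μ ≠ 70
df = n - 1 = 48
t = (x̄ - μ₀) / (s/√n) = (71.91 - 70) / (18.15/√49) = 0.737
p-value = 0.4649

Since p-value > α = 0.1, we fail to reject H₀.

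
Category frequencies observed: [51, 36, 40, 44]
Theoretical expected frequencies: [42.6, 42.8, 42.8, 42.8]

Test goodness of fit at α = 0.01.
Chi-square goodness of fit test:
H₀: observed counts match expected distribution
H₁: observed counts differ from expected distribution
df = k - 1 = 3
χ² = Σ(O - E)²/E
   = (51 - 42.6)²/42.6 + (36 - 42.8)²/42.8 + (40 - 42.8)²/42.8 + (44 - 42.8)²/42.8
   = 1.656 + 1.080 + 0.183 + 0.034
   = 2.95
p-value = 0.3988

Since p-value > α = 0.01, we fail to reject H₀.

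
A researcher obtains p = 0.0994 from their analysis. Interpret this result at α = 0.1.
Since p = 0.0994 < α = 0.1, reject H₀.
There is sufficient evidence to reject the null hypothesis; the result is statistically significant at the 0.1 level.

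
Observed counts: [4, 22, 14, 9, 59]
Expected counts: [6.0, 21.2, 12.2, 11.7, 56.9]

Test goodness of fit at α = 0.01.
Chi-square goodness of fit test:
H₀: observed counts match expected distribution
H₁: observed counts differ from expected distribution
df = k - 1 = 4
χ² = Σ(O - E)²/E
   = (4 - 6.0)²/6.0 + (22 - 21.2)²/21.2 + (14 - 12.2)²/12.2 + (9 - 11.7)²/11.7 + (59 - 56.9)²/56.9
   = 0.667 + 0.030 + 0.266 + 0.623 + 0.078
   = 1.66
p-value = 0.7974

Since p-value > α = 0.01, we fail to reject H₀.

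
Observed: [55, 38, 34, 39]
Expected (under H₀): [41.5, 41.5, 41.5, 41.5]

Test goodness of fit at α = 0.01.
Chi-square goodness of fit test:
H₀: observed counts match expected distribution
H₁: observed counts differ from expected distribution
df = k - 1 = 3
χ² = Σ(O - E)²/E
   = (55 - 41.5)²/41.5 + (38 - 41.5)²/41.5 + (34 - 41.5)²/41.5 + (39 - 41.5)²/41.5
   = 4.392 + 0.295 + 1.355 + 0.151
   = 6.19
p-value = 0.1026

Since p-value > α = 0.01, we fail to reject H₀.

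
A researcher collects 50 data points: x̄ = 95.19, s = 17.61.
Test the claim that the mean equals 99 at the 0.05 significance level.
One-sample t-test:
H₀: μ = 99
H₁: μ ≠ 99
df = n - 1 = 49
t = (x̄ - μ₀) / (s/√n) = (95.19 - 99) / (17.61/√50) = -1.530
p-value = 0.1325

Since p-value > α = 0.05, we fail to reject H₀.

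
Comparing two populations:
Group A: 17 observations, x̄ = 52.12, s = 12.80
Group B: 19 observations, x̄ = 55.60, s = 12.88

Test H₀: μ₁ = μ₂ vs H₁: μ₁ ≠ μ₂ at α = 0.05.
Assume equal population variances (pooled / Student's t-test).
Student's two-sample t-test (equal variances):
H₀: μ₁ = μ₂
H₁: μ₁ ≠ μ₂
df = n₁ + n₂ - 2 = 34
Pooled variance s_p² = [(n₁-1)s₁² + (n₂-1)s₂²] / (n₁ + n₂ - 2) = [(16)(12.80²) + (18)(12.88²)] / 34 = 164.9276
SE = √(s_p²(1/n₁ + 1/n₂)) = √(164.9276 × (1/17 + 1/19)) = 4.2874
t = (x̄₁ - x̄₂) / SE = (52.12 - 55.60) / 4.2874 = -3.48 / 4.2874 = -0.812
p-value = 0.4226

Since p-value > α = 0.05, we fail to reject H₀.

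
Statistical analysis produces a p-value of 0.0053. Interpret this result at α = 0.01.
Since p = 0.0053 < α = 0.01, reject H₀.
There is sufficient evidence to reject the null hypothesis; the result is statistically significant at the 0.01 level.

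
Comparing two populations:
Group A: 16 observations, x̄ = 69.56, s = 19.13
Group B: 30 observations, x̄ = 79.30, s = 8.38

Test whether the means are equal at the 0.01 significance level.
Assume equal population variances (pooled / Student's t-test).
Student's two-sample t-test (equal variances):
H₀: μ₁ = μ₂
H₁: μ₁ ≠ μ₂
df = n₁ + n₂ - 2 = 44
Pooled variance s_p² = [(n₁-1)s₁² + (n₂-1)s₂²] / (n₁ + n₂ - 2) = [(15)(19.13²) + (29)(8.38²)] / 44 = 171.0423
SE = √(s_p²(1/n₁ + 1/n₂)) = √(171.0423 × (1/16 + 1/30)) = 4.0486
t = (x̄₁ - x̄₂) / SE = (69.56 - 79.30) / 4.0486 = -9.74 / 4.0486 = -2.406
p-value = 0.0204

Since p-value > α = 0.01, we fail to reject H₀.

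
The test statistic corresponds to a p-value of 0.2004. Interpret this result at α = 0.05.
Since p = 0.2004 > α = 0.05, fail to reject H₀.
There is insufficient evidence to reject the null hypothesis; the result is not statistically significant at the 0.05 level.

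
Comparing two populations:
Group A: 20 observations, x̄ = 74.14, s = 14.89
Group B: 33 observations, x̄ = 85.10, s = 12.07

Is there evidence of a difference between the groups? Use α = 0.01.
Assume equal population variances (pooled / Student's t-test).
Student's two-sample t-test (equal variances):
H₀: μ₁ = μ₂
H₁: μ₁ ≠ μ₂
df = n₁ + n₂ - 2 = 51
Pooled variance s_p² = [(n₁-1)s₁² + (n₂-1)s₂²] / (n₁ + n₂ - 2) = [(19)(14.89²) + (32)(12.07²)] / 51 = 174.0088
SE = √(s_p²(1/n₁ + 1/n₂)) = √(174.0088 × (1/20 + 1/33)) = 3.7381
t = (x̄₁ - x̄₂) / SE = (74.14 - 85.10) / 3.7381 = -10.96 / 3.7381 = -2.932
p-value = 0.0050

Since p-value < α = 0.01, we reject H₀.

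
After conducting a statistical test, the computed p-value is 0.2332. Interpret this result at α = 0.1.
Since p = 0.2332 > α = 0.1, fail to reject H₀.
There is insufficient evidence to reject the null hypothesis; the result is not statistically significant at the 0.1 level.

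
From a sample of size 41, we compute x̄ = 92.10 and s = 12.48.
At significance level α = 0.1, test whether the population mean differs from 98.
One-sample t-test:
H₀: μ = 98
H₁: μ ≠ 98
df = n - 1 = 40
t = (x̄ - μ₀) / (s/√n) = (92.10 - 98) / (12.48/√41) = -3.027
p-value = 0.0043

Since p-value < α = 0.1, we reject H₀.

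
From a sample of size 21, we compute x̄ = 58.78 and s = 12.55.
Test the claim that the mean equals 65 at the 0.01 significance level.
One-sample t-test:
H₀: μ = 65
H₁: μ ≠ 65
df = n - 1 = 20
t = (x̄ - μ₀) / (s/√n) = (58.78 - 65) / (12.55/√21) = -2.271
p-value = 0.0343

Since p-value > α = 0.01, we fail to reject H₀.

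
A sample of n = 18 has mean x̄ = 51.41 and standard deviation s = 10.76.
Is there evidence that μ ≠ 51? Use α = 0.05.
One-sample t-test:
H₀: μ = 51
H₁: μ ≠ 51
df = n - 1 = 17
t = (x̄ - μ₀) / (s/√n) = (51.41 - 51) / (10.76/√18) = 0.162
p-value = 0.8735

Since p-value > α = 0.05, we fail to reject H₀.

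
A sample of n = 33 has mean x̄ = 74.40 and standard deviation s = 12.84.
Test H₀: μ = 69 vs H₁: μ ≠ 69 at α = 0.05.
One-sample t-test:
H₀: μ = 69
H₁: μ ≠ 69
df = n - 1 = 32
t = (x̄ - μ₀) / (s/√n) = (74.40 - 69) / (12.84/√33) = 2.416
p-value = 0.0216

Since p-value < α = 0.05, we reject H₀.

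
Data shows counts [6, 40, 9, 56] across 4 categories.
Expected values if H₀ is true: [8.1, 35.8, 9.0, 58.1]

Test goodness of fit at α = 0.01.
Chi-square goodness of fit test:
H₀: observed counts match expected distribution
H₁: observed counts differ from expected distribution
df = k - 1 = 3
χ² = Σ(O - E)²/E
   = (6 - 8.1)²/8.1 + (40 - 35.8)²/35.8 + (9 - 9.0)²/9.0 + (56 - 58.1)²/58.1
   = 0.544 + 0.493 + 0.000 + 0.076
   = 1.11
p-value = 0.7739

Since p-value > α = 0.01, we fail to reject H₀.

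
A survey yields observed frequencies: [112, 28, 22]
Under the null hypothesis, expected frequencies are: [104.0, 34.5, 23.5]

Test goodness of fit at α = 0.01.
Chi-square goodness of fit test:
H₀: observed counts match expected distribution
H₁: observed counts differ from expected distribution
df = k - 1 = 2
χ² = Σ(O - E)²/E
   = (112 - 104.0)²/104.0 + (28 - 34.5)²/34.5 + (22 - 23.5)²/23.5
   = 0.615 + 1.225 + 0.096
   = 1.94
p-value = 0.3799

Since p-value > α = 0.01, we fail to reject H₀.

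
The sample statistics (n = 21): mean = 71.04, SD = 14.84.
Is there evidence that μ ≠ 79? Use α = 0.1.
One-sample t-test:
H₀: μ = 79
H₁: μ ≠ 79
df = n - 1 = 20
t = (x̄ - μ₀) / (s/√n) = (71.04 - 79) / (14.84/√21) = -2.458
p-value = 0.0232

Since p-value < α = 0.1, we reject H₀.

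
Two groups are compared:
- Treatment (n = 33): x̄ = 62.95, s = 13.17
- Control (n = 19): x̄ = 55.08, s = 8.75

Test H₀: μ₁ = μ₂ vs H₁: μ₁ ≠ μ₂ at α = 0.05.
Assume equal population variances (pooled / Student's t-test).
Student's two-sample t-test (equal variances):
H₀: μ₁ = μ₂
H₁: μ₁ ≠ μ₂
df = n₁ + n₂ - 2 = 50
Pooled variance s_p² = [(n₁-1)s₁² + (n₂-1)s₂²] / (n₁ + n₂ - 2) = [(32)(13.17²) + (18)(8.75²)] / 50 = 138.5698
SE = √(s_p²(1/n₁ + 1/n₂)) = √(138.5698 × (1/33 + 1/19)) = 3.3900
t = (x̄₁ - x̄₂) / SE = (62.95 - 55.08) / 3.3900 = 7.87 / 3.3900 = 2.322
p-value = 0.0244

Since p-value < α = 0.05, we reject H₀.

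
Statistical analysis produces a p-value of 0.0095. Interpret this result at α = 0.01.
Since p = 0.0095 < α = 0.01, reject H₀.
There is sufficient evidence to reject the null hypothesis; the result is statistically significant at the 0.01 level.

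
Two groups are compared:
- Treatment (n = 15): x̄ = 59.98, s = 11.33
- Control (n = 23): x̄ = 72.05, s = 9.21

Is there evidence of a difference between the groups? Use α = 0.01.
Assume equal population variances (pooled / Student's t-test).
Student's two-sample t-test (equal variances):
H₀: μ₁ = μ₂
H₁: μ₁ ≠ μ₂
df = n₁ + n₂ - 2 = 36
Pooled variance s_p² = [(n₁-1)s₁² + (n₂-1)s₂²] / (n₁ + n₂ - 2) = [(14)(11.33²) + (22)(9.21²)] / 36 = 101.7582
SE = √(s_p²(1/n₁ + 1/n₂)) = √(101.7582 × (1/15 + 1/23)) = 3.3479
t = (x̄₁ - x̄₂) / SE = (59.98 - 72.05) / 3.3479 = -12.07 / 3.3479 = -3.605
p-value = 0.0009

Since p-value < α = 0.01, we reject H₀.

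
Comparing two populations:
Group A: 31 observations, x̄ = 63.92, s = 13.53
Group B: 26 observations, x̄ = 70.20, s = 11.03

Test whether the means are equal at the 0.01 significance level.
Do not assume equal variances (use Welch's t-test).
Welch's two-sample t-test:
H₀: μ₁ = μ₂
H₁: μ₁ ≠ μ₂
s₁²/n₁ = 13.53²/31 = 5.9052,  s₂²/n₂ = 11.03²/26 = 4.6793
SE = √(s₁²/n₁ + s₂²/n₂) = √(5.9052 + 4.6793) = 3.2534
df (Welch-Satterthwaite) = (s₁²/n₁ + s₂²/n₂)² / [(s₁²/n₁)²/(n₁-1) + (s₂²/n₂)²/(n₂-1)] ≈ 54.97
t = (x̄₁ - x̄₂) / SE = (63.92 - 70.20) / 3.2534 = -6.28 / 3.2534 = -1.930
p-value = 0.0587

Since p-value > α = 0.01, we fail to reject H₀.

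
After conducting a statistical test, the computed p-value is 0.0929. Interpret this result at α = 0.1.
Since p = 0.0929 < α = 0.1, reject H₀.
There is sufficient evidence to reject the null hypothesis; the result is statistically significant at the 0.1 level.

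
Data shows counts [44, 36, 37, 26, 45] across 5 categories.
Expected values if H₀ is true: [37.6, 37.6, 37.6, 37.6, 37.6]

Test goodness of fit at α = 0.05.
Chi-square goodness of fit test:
H₀: observed counts match expected distribution
H₁: observed counts differ from expected distribution
df = k - 1 = 4
χ² = Σ(O - E)²/E
   = (44 - 37.6)²/37.6 + (36 - 37.6)²/37.6 + (37 - 37.6)²/37.6 + (26 - 37.6)²/37.6 + (45 - 37.6)²/37.6
   = 1.089 + 0.068 + 0.010 + 3.579 + 1.456
   = 6.20
p-value = 0.1846

Since p-value > α = 0.05, we fail to reject H₀.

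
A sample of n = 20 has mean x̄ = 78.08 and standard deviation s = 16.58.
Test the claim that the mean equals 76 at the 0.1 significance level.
One-sample t-test:
H₀: μ = 76
H₁: μ ≠ 76
df = n - 1 = 19
t = (x̄ - μ₀) / (s/√n) = (78.08 - 76) / (16.58/√20) = 0.561
p-value = 0.5813

Since p-value > α = 0.1, we fail to reject H₀.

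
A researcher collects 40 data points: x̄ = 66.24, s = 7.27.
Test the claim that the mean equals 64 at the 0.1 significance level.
One-sample t-test:
H₀: μ = 64
H₁: μ ≠ 64
df = n - 1 = 39
t = (x̄ - μ₀) / (s/√n) = (66.24 - 64) / (7.27/√40) = 1.949
p-value = 0.0586

Since p-value < α = 0.1, we reject H₀.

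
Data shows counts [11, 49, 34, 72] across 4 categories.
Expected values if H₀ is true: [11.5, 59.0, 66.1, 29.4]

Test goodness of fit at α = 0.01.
Chi-square goodness of fit test:
H₀: observed counts match expected distribution
H₁: observed counts differ from expected distribution
df = k - 1 = 3
χ² = Σ(O - E)²/E
   = (11 - 11.5)²/11.5 + (49 - 59.0)²/59.0 + (34 - 66.1)²/66.1 + (72 - 29.4)²/29.4
   = 0.022 + 1.695 + 15.589 + 61.727
   = 79.03
p-value < 0.0001

Since p-value < α = 0.01, we reject H₀.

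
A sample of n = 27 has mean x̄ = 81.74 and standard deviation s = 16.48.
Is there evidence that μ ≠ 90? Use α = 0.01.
One-sample t-test:
H₀: μ = 90
H₁: μ ≠ 90
df = n - 1 = 26
t = (x̄ - μ₀) / (s/√n) = (81.74 - 90) / (16.48/√27) = -2.604
p-value = 0.0150

Since p-value > α = 0.01, we fail to reject H₀.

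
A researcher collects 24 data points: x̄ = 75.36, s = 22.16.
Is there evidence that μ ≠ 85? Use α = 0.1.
One-sample t-test:
H₀: μ = 85
H₁: μ ≠ 85
df = n - 1 = 23
t = (x̄ - μ₀) / (s/√n) = (75.36 - 85) / (22.16/√24) = -2.131
p-value = 0.0440

Since p-value < α = 0.1, we reject H₀.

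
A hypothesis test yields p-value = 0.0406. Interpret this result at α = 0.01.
Since p = 0.0406 > α = 0.01, fail to reject H₀.
There is insufficient evidence to reject the null hypothesis; the result is not statistically significant at the 0.01 level.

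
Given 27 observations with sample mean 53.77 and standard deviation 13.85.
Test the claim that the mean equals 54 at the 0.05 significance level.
One-sample t-test:
H₀: μ = 54
H₁: μ ≠ 54
df = n - 1 = 26
t = (x̄ - μ₀) / (s/√n) = (53.77 - 54) / (13.85/√27) = -0.086
p-value = 0.9319

Since p-value > α = 0.05, we fail to reject H₀.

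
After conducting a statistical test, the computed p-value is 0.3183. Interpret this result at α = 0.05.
Since p = 0.3183 > α = 0.05, fail to reject H₀.
There is insufficient evidence to reject the null hypothesis; the result is not statistically significant at the 0.05 level.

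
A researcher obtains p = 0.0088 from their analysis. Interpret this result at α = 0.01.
Since p = 0.0088 < α = 0.01, reject H₀.
There is sufficient evidence to reject the null hypothesis; the result is statistically significant at the 0.01 level.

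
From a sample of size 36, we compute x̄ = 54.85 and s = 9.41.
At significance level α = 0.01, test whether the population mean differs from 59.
One-sample t-test:
H₀: μ = 59
H₁: μ ≠ 59
df = n - 1 = 35
t = (x̄ - μ₀) / (s/√n) = (54.85 - 59) / (9.41/√36) = -2.646
p-value = 0.0121

Since p-value > α = 0.01, we fail to reject H₀.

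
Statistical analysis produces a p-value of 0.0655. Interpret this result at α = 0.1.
Since p = 0.0655 < α = 0.1, reject H₀.
There is sufficient evidence to reject the null hypothesis; the result is statistically significant at the 0.1 level.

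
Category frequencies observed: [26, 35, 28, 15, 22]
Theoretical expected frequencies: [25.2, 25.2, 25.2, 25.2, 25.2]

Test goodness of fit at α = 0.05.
Chi-square goodness of fit test:
H₀: observed counts match expected distribution
H₁: observed counts differ from expected distribution
df = k - 1 = 4
χ² = Σ(O - E)²/E
   = (26 - 25.2)²/25.2 + (35 - 25.2)²/25.2 + (28 - 25.2)²/25.2 + (15 - 25.2)²/25.2 + (22 - 25.2)²/25.2
   = 0.025 + 3.811 + 0.311 + 4.129 + 0.406
   = 8.68
p-value = 0.0695

Since p-value > α = 0.05, we fail to reject H₀.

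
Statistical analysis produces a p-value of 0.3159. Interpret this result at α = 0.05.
Since p = 0.3159 > α = 0.05, fail to reject H₀.
There is insufficient evidence to reject the null hypothesis; the result is not statistically significant at the 0.05 level.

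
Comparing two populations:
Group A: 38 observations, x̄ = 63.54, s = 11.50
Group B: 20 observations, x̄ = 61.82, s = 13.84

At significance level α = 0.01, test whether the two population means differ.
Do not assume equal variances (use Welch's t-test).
Welch's two-sample t-test:
H₀: μ₁ = μ₂
H₁: μ₁ ≠ μ₂
s₁²/n₁ = 11.50²/38 = 3.4803,  s₂²/n₂ = 13.84²/20 = 9.5773
SE = √(s₁²/n₁ + s₂²/n₂) = √(3.4803 + 9.5773) = 3.6135
df (Welch-Satterthwaite) = (s₁²/n₁ + s₂²/n₂)² / [(s₁²/n₁)²/(n₁-1) + (s₂²/n₂)²/(n₂-1)] ≈ 33.07
t = (x̄₁ - x̄₂) / SE = (63.54 - 61.82) / 3.6135 = 1.72 / 3.6135 = 0.476
p-value = 0.6372

Since p-value > α = 0.01, we fail to reject H₀.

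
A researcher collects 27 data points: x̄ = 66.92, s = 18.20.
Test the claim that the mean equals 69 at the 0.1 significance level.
One-sample t-test:
H₀: μ = 69
H₁: μ ≠ 69
df = n - 1 = 26
t = (x̄ - μ₀) / (s/√n) = (66.92 - 69) / (18.20/√27) = -0.594
p-value = 0.5577

Since p-value > α = 0.1, we fail to reject H₀.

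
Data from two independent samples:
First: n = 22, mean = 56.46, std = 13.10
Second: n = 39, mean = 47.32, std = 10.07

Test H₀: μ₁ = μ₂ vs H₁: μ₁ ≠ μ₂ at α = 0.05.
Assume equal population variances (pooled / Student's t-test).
Student's two-sample t-test (equal variances):
H₀: μ₁ = μ₂
H₁: μ₁ ≠ μ₂
df = n₁ + n₂ - 2 = 59
Pooled variance s_p² = [(n₁-1)s₁² + (n₂-1)s₂²] / (n₁ + n₂ - 2) = [(21)(13.10²) + (38)(10.07²)] / 59 = 126.3932
SE = √(s_p²(1/n₁ + 1/n₂)) = √(126.3932 × (1/22 + 1/39)) = 2.9977
t = (x̄₁ - x̄₂) / SE = (56.46 - 47.32) / 2.9977 = 9.14 / 2.9977 = 3.049
p-value = 0.0034

Since p-value < α = 0.05, we reject H₀.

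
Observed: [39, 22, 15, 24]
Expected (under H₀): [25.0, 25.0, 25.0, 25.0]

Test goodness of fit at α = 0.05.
Chi-square goodness of fit test:
H₀: observed counts match expected distribution
H₁: observed counts differ from expected distribution
df = k - 1 = 3
χ² = Σ(O - E)²/E
   = (39 - 25.0)²/25.0 + (22 - 25.0)²/25.0 + (15 - 25.0)²/25.0 + (24 - 25.0)²/25.0
   = 7.840 + 0.360 + 4.000 + 0.040
   = 12.24
p-value = 0.0066

Since p-value < α = 0.05, we reject H₀.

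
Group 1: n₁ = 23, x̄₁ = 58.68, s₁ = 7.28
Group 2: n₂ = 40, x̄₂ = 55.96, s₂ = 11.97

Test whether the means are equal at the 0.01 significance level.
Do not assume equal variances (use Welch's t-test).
Welch's two-sample t-test:
H₀: μ₁ = μ₂
H₁: μ₁ ≠ μ₂
s₁²/n₁ = 7.28²/23 = 2.3043,  s₂²/n₂ = 11.97²/40 = 3.5820
SE = √(s₁²/n₁ + s₂²/n₂) = √(2.3043 + 3.5820) = 2.4262
df (Welch-Satterthwaite) = (s₁²/n₁ + s₂²/n₂)² / [(s₁²/n₁)²/(n₁-1) + (s₂²/n₂)²/(n₂-1)] ≈ 60.75
t = (x̄₁ - x̄₂) / SE = (58.68 - 55.96) / 2.4262 = 2.72 / 2.4262 = 1.121
p-value = 0.2667

Since p-value > α = 0.01, we fail to reject H₀.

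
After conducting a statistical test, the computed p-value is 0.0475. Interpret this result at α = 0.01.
Since p = 0.0475 > α = 0.01, fail to reject H₀.
There is insufficient evidence to reject the null hypothesis; the result is not statistically significant at the 0.01 level.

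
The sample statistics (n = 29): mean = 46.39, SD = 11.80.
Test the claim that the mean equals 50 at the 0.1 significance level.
One-sample t-test:
H₀: μ = 50
H₁: μ ≠ 50
df = n - 1 = 28
t = (x̄ - μ₀) / (s/√n) = (46.39 - 50) / (11.80/√29) = -1.647
p-value = 0.1106

Since p-value > α = 0.1, we fail to reject H₀.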